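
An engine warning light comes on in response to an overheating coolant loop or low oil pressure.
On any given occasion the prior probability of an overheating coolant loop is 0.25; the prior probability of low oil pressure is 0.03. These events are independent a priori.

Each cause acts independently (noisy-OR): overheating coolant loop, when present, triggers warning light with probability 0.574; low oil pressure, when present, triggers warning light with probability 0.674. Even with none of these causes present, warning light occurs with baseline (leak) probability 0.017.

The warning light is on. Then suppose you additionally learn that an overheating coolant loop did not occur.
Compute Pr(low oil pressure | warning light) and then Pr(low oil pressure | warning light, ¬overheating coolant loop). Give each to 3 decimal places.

Pr(low oil pressure | warning light) ≈ 0.124; Pr(low oil pressure | warning light, ¬overheating coolant loop) ≈ 0.553

Under noisy-OR, P(warning light | causes) = 1 − (1−0.017)·∏(1−qᵢ) over the active causes.
By total probability over the 4 (overheating coolant loop, low oil pressure) configurations:
  P(warning light) = 0.017·0.75·0.97 + 0.679542·0.75·0.03 + 0.581242·0.25·0.97 + 0.863485·0.25·0.03
        = 0.012368 + 0.015290 + 0.140951 + 0.006476 = 0.175085
Keeping only the low oil pressure-present terms gives 0.021766, so
  P(low oil pressure | warning light) = 0.021766 / 0.175085 ≈ 0.124

Now also conditioning on overheating coolant loop≠true:
P(warning light | ¬overheating coolant loop) = 0.017×0.97 + 0.679542×0.03 = 0.016490 + 0.020386 = 0.036876
Restricting to configurations with low oil pressure present: 0.679542×0.03 = 0.020386.
P(low oil pressure | warning light, ¬overheating coolant loop) = 0.020386 / 0.036876 ≈ 0.553
Ruling out overheating coolant loop raises the posterior on low oil pressure — the flip side of explaining away.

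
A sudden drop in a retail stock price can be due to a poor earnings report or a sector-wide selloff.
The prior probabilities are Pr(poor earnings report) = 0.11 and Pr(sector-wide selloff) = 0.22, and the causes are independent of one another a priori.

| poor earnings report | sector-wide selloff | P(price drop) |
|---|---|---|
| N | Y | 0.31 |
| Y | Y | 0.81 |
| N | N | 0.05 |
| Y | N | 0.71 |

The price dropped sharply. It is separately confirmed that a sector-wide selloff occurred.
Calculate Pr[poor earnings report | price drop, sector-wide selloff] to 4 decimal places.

P(price drop | sector-wide selloff) = 0.31·0.89 + 0.81·0.11 = 0.275900 + 0.089100 = 0.365000
Of this, 0.089100 comes from 0.81·0.11 (the poor earnings report=true cases).
So P(poor earnings report | price drop, sector-wide selloff) = 0.089100/0.365000 ≈ 0.2441.

Pr[poor earnings report | price drop, sector-wide selloff] ≈ 0.2441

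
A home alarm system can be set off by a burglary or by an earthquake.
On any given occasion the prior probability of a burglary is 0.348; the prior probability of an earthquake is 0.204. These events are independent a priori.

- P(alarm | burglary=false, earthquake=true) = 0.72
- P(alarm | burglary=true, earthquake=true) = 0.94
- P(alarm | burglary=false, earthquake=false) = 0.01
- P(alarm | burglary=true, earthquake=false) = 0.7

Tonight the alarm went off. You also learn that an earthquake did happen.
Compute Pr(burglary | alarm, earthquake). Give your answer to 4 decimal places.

Pr(burglary | alarm, earthquake) ≈ 0.4107

P(alarm | earthquake) = 0.72×0.652 + 0.94×0.348 = 0.469440 + 0.327120 = 0.796560
Of this, 0.327120 comes from 0.94×0.348 (the burglary=true cases).
Hence the posterior is 0.327120/0.796560 ≈ 0.4107.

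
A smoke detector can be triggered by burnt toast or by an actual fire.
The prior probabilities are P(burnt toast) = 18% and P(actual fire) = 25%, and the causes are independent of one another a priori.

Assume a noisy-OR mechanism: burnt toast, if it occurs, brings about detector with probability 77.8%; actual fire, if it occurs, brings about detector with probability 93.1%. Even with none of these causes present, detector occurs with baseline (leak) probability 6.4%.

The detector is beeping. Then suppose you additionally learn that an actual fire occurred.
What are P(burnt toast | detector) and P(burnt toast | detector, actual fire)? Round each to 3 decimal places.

Under noisy-OR, P(detector | causes) = 1 − (1−0.064)·∏(1−qᵢ) over the active causes.
Enumerate the 4 (burnt toast, actual fire) configurations and weight by the priors:
  P(detector) = 0.064·0.82·0.75 + 0.935416·0.82·0.25 + 0.792208·0.18·0.75 + 0.985662·0.18·0.25
        = 0.039360 + 0.191760 + 0.106948 + 0.044355 = 0.382423
The terms with burnt toast present sum to 0.151303, so
  P(burnt toast | detector) = 0.151303 / 0.382423 ≈ 0.396

With the extra evidence:
P(detector | actual fire) = 0.935416·0.82 + 0.985662·0.18 = 0.767041 + 0.177419 = 0.944460
Restricting to configurations with burnt toast present: 0.985662·0.18 = 0.177419.
P(burnt toast | detector, actual fire) = 0.177419 / 0.944460 ≈ 0.188

P(burnt toast | detector) ≈ 0.396; P(burnt toast | detector, actual fire) ≈ 0.188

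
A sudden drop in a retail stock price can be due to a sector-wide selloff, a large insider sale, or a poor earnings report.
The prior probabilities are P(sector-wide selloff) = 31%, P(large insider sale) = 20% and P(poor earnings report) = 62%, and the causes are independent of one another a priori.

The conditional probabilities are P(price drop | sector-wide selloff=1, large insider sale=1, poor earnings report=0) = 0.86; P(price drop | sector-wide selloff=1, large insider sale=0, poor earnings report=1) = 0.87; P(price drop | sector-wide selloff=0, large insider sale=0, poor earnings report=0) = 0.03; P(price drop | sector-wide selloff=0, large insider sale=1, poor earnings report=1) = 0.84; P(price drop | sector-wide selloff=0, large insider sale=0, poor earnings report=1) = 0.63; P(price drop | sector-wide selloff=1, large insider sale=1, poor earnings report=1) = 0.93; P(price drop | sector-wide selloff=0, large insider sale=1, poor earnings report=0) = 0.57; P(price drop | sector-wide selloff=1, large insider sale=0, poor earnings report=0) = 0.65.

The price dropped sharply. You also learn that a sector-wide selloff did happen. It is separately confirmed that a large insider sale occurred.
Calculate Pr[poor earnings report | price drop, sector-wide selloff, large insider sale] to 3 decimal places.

For the numerator, keep only poor earnings report=true terms: 0.93·0.62 = 0.576600
Denominator P(price drop | sector-wide selloff, large insider sale): 0.86·0.38 + 0.93·0.62 = 0.903400
Posterior = 0.576600 / 0.903400 ≈ 0.638

Pr[poor earnings report | price drop, sector-wide selloff, large insider sale] ≈ 0.638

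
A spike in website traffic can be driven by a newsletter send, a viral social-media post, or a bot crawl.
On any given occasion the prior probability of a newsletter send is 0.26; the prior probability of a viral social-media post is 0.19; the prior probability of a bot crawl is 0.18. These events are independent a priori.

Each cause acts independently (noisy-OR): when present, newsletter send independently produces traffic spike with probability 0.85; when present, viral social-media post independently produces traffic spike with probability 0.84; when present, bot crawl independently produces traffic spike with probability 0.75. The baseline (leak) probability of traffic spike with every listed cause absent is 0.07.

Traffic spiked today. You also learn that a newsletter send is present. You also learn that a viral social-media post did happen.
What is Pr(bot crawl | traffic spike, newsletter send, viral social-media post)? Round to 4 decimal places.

Under noisy-OR, P(traffic spike | causes) = 1 − (1−0.07)·∏(1−qᵢ) over the active causes.
P(traffic spike | newsletter send, viral social-media post) = 0.97768·0.82 + 0.99442·0.18 = 0.801698 + 0.178996 = 0.980694
Restricting to configurations with bot crawl present: 0.99442·0.18 = 0.178996.
Hence the posterior is 0.178996/0.980694 ≈ 0.1825.

Pr(bot crawl | traffic spike, newsletter send, viral social-media post) ≈ 0.1825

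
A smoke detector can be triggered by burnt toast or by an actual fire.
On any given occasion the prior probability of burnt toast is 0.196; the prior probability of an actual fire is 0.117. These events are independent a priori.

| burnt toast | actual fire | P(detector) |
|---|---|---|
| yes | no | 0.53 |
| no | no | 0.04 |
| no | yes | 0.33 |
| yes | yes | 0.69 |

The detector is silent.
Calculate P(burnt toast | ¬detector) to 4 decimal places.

P(burnt toast | ¬detector) ≈ 0.1062

Sum P(¬detector|·) weighted by the priors over the 4 (burnt toast, actual fire) configurations:
  P(¬detector) = 0.96*0.804*0.883 + 0.67*0.804*0.117 + 0.47*0.196*0.883 + 0.31*0.196*0.117
        = 0.681535 + 0.063026 + 0.081342 + 0.007109 = 0.833012
The terms with burnt toast present sum to 0.088451, so
  P(burnt toast | ¬detector) = 0.088451 / 0.833012 ≈ 0.1062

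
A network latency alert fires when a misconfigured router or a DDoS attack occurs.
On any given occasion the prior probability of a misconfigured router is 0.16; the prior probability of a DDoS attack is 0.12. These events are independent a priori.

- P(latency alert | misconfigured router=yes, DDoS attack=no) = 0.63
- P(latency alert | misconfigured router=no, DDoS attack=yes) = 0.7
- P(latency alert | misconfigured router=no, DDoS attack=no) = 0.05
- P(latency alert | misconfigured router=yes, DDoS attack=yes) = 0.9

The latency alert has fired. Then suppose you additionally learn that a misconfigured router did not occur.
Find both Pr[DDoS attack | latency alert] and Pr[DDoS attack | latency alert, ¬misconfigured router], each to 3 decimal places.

Pr[DDoS attack | latency alert] ≈ 0.411; Pr[DDoS attack | latency alert, ¬misconfigured router] ≈ 0.656

Weight on DDoS attack=true, given the evidence: 0.070560 + 0.017280 = 0.087840
The normalizing constant is 0.05×0.84×0.88 + 0.7×0.84×0.12 + 0.63×0.16×0.88 + 0.9×0.16×0.12 = 0.213504
P(DDoS attack | latency alert) = 0.087840/0.213504 ≈ 0.411

Now also conditioning on misconfigured router≠true:
Numerator (weight on configurations with DDoS attack): 0.7×0.12 = 0.084000
Denominator P(latency alert | ¬misconfigured router): 0.05×0.88 + 0.7×0.12 = 0.128000
P(DDoS attack | latency alert, ¬misconfigured router) = 0.084000/0.128000 ≈ 0.656
With misconfigured router excluded, DDoS attack must carry more of the explanatory weight for the latency alert.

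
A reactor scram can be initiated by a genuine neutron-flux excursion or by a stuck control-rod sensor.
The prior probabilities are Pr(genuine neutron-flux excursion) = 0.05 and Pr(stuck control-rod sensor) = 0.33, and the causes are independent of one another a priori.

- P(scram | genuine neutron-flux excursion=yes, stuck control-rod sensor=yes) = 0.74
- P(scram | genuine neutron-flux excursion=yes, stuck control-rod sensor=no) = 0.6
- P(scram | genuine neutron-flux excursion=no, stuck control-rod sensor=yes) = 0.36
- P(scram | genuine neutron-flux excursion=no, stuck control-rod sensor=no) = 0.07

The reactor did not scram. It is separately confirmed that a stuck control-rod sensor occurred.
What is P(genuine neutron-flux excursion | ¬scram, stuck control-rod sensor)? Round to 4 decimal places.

For the numerator, keep only genuine neutron-flux excursion=true terms: 0.26*0.05 = 0.013000
The normalizing constant is 0.64*0.95 + 0.26*0.05 = 0.621000
Posterior = 0.013000 / 0.621000 ≈ 0.0209

P(genuine neutron-flux excursion | ¬scram, stuck control-rod sensor) ≈ 0.0209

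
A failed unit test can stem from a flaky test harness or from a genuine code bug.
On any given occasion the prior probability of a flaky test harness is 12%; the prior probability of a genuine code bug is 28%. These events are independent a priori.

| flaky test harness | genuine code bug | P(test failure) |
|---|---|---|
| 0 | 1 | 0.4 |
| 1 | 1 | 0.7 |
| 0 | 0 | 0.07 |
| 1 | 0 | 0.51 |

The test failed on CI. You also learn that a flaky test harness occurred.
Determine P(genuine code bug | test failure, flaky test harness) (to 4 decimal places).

P(test failure | flaky test harness) = 0.51*0.72 + 0.7*0.28 = 0.367200 + 0.196000 = 0.563200
The genuine code bug-present share is 0.7*0.28 = 0.196000.
P(genuine code bug | test failure, flaky test harness) = 0.196000 / 0.563200 ≈ 0.3480

P(genuine code bug | test failure, flaky test harness) ≈ 0.3480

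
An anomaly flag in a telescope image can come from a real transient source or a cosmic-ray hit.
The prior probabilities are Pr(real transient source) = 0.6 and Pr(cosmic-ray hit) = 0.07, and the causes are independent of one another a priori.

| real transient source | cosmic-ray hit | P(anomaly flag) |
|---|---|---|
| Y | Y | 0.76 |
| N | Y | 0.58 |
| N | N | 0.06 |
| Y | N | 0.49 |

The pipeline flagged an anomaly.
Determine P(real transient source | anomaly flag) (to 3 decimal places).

P(real transient source | anomaly flag) ≈ 0.888

Sum P(anomaly flag|·) weighted by the priors over the 4 (real transient source, cosmic-ray hit) configurations:
  P(anomaly flag) = 0.06×0.4×0.93 + 0.58×0.4×0.07 + 0.49×0.6×0.93 + 0.76×0.6×0.07
        = 0.022320 + 0.016240 + 0.273420 + 0.031920 = 0.343900
Configurations with real transient source contribute 0.305340, so
  P(real transient source | anomaly flag) = 0.305340 / 0.343900 ≈ 0.888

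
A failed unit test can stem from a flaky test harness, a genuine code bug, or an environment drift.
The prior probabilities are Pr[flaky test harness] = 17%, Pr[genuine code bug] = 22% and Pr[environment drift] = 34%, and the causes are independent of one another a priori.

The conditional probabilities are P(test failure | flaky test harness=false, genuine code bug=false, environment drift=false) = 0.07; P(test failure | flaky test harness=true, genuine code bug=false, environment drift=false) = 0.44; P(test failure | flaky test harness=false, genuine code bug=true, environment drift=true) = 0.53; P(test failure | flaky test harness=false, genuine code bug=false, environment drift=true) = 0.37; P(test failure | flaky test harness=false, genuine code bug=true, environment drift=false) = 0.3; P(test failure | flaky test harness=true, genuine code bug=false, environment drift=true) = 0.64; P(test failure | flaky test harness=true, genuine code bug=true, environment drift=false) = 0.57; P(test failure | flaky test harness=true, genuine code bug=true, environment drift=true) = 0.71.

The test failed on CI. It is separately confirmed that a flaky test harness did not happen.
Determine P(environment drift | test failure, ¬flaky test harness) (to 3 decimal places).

By total probability over the 4 (genuine code bug, environment drift) configurations:
  P(test failure | ¬flaky test harness) = 0.07*0.78*0.66 + 0.37*0.78*0.34 + 0.3*0.22*0.66 + 0.53*0.22*0.34
        = 0.036036 + 0.098124 + 0.043560 + 0.039644 = 0.217364
Configurations with environment drift contribute 0.137768, so
  P(environment drift | test failure, ¬flaky test harness) = 0.137768 / 0.217364 ≈ 0.634

P(environment drift | test failure, ¬flaky test harness) ≈ 0.634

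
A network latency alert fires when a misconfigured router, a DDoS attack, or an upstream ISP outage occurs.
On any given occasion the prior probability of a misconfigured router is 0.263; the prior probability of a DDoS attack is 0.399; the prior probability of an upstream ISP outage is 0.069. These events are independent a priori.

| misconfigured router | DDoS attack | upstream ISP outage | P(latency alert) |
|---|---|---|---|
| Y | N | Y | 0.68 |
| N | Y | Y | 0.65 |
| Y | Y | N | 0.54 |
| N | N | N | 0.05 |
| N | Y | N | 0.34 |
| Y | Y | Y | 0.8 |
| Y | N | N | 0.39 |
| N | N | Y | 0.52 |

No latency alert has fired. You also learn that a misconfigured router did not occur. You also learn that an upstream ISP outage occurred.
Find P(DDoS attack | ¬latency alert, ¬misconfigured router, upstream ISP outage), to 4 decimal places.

Weight on DDoS attack=true, given the evidence: 0.35×0.399 = 0.139650
The normalizing constant is 0.48×0.601 + 0.35×0.399 = 0.428130
Posterior = 0.139650 / 0.428130 ≈ 0.3262

P(DDoS attack | ¬latency alert, ¬misconfigured router, upstream ISP outage) ≈ 0.3262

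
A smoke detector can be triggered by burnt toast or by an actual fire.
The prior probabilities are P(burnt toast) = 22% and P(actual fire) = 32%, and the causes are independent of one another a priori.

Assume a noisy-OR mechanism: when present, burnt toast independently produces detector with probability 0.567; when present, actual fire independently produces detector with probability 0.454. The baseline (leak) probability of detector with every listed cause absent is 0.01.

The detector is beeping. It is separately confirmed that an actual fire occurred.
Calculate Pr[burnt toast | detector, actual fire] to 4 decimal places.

Pr[burnt toast | detector, actual fire] ≈ 0.3198

Under noisy-OR, P(detector | causes) = 1 − (1−0.01)·∏(1−qᵢ) over the active causes.
P(detector | actual fire) = 0.45946×0.78 + 0.765946×0.22 = 0.358379 + 0.168508 = 0.526887
Of this, 0.168508 comes from 0.765946×0.22 (the burnt toast=true cases).
P(burnt toast | detector, actual fire) = 0.168508 / 0.526887 ≈ 0.3198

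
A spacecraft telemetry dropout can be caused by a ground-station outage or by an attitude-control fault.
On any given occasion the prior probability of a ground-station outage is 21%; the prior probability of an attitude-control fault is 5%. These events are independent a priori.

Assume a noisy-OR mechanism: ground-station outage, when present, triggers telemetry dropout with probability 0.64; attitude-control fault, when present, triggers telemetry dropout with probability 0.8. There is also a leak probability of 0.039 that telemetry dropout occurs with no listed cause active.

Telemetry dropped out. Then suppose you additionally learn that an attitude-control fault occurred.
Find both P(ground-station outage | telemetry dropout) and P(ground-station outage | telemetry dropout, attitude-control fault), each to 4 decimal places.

Under noisy-OR, P(telemetry dropout | causes) = 1 − (1−0.039)·∏(1−qᵢ) over the active causes.
For the numerator, keep only ground-station outage=true terms: 0.130481 + 0.009773 = 0.140254
Denominator P(telemetry dropout): 0.039*0.79*0.95 + 0.8078*0.79*0.05 + 0.65404*0.21*0.95 + 0.930808*0.21*0.05 = 0.201432
Posterior = 0.140254 / 0.201432 ≈ 0.6963

Now condition on the additional information:
By total probability over both values of ground-station outage:
  P(telemetry dropout | attitude-control fault) = 0.8078×0.79 + 0.930808×0.21
        = 0.638162 + 0.195470 = 0.833632
Keeping only the ground-station outage-present terms gives 0.195470, so
  P(ground-station outage | telemetry dropout, attitude-control fault) = 0.195470 / 0.833632 ≈ 0.2345
Conditioning on attitude-control fault lowers the posterior on ground-station outage: the classic explaining-away effect in a common-effect structure.

P(ground-station outage | telemetry dropout) ≈ 0.6963; P(ground-station outage | telemetry dropout, attitude-control fault) ≈ 0.2345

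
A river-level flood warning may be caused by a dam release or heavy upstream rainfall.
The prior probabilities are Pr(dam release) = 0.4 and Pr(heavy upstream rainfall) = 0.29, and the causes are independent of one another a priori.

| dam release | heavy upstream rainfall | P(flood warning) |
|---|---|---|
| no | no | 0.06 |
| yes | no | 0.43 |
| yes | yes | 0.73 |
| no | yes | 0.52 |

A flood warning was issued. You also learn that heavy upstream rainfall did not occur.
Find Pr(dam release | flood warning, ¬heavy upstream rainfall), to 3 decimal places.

For the numerator, keep only dam release=true terms: 0.43×0.4 = 0.172000
Normalizer over all consistent configurations: 0.06×0.6 + 0.43×0.4 = 0.208000
Posterior = 0.172000 / 0.208000 ≈ 0.827

Pr(dam release | flood warning, ¬heavy upstream rainfall) ≈ 0.827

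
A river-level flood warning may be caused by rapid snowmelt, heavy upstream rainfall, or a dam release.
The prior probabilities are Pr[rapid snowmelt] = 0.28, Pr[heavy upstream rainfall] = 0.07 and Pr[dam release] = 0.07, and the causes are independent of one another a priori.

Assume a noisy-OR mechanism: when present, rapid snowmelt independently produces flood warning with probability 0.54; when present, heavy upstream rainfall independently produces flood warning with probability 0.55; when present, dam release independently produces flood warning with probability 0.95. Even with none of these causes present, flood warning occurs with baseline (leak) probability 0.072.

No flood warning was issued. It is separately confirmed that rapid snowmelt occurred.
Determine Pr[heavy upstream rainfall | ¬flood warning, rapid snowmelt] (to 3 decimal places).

Pr[heavy upstream rainfall | ¬flood warning, rapid snowmelt] ≈ 0.033

Under noisy-OR, P(flood warning | causes) = 1 − (1−0.072)·∏(1−qᵢ) over the active causes.
Sum P(¬flood warning|·) weighted by the priors over the 4 (heavy upstream rainfall, dam release) configurations:
  P(¬flood warning | rapid snowmelt) = 0.42688×0.93×0.93 + 0.021344×0.93×0.07 + 0.192096×0.07×0.93 + 0.009605×0.07×0.07
        = 0.369209 + 0.001389 + 0.012505 + 0.000047 = 0.383150
Configurations with heavy upstream rainfall contribute 0.012552, so
  P(heavy upstream rainfall | ¬flood warning, rapid snowmelt) = 0.012552 / 0.383150 ≈ 0.033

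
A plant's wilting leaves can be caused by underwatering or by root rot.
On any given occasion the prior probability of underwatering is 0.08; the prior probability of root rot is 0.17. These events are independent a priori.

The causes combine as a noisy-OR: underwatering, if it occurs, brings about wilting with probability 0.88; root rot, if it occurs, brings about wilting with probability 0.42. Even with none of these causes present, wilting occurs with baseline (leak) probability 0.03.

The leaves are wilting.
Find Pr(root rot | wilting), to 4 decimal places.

Pr(root rot | wilting) ≈ 0.4985

Under noisy-OR, P(wilting | causes) = 1 − (1−0.03)·∏(1−qᵢ) over the active causes.
Enumerate the 4 (underwatering, root rot) configurations and weight by the priors:
  P(wilting) = 0.03·0.92·0.83 + 0.4374·0.92·0.17 + 0.8836·0.08·0.83 + 0.932488·0.08·0.17
        = 0.022908 + 0.068409 + 0.058671 + 0.012682 = 0.162670
Keeping only the root rot-present terms gives 0.081091, so
  P(root rot | wilting) = 0.081091 / 0.162670 ≈ 0.4985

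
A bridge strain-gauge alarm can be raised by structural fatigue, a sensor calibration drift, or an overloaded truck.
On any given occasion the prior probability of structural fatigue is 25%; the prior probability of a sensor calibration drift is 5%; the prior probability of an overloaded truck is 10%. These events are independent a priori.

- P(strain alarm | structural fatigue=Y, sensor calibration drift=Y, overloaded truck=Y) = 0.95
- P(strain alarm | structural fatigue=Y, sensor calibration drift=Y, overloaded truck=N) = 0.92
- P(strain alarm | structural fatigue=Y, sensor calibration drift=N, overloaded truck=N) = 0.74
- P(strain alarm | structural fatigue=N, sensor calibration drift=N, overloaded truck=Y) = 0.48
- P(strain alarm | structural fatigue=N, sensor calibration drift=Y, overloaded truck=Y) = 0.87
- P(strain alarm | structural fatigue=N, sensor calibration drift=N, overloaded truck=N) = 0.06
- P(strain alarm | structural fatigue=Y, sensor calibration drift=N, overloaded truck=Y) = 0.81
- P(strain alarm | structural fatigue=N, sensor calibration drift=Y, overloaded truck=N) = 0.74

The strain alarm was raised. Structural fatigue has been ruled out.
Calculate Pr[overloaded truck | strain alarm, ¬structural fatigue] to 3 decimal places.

Pr[overloaded truck | strain alarm, ¬structural fatigue] ≈ 0.371

Numerator (weight on configurations with overloaded truck): 0.045600 + 0.004350 = 0.049950
Denominator P(strain alarm | ¬structural fatigue): 0.06×0.95×0.9 + 0.48×0.95×0.1 + 0.74×0.05×0.9 + 0.87×0.05×0.1 = 0.134550
Posterior = 0.049950 / 0.134550 ≈ 0.371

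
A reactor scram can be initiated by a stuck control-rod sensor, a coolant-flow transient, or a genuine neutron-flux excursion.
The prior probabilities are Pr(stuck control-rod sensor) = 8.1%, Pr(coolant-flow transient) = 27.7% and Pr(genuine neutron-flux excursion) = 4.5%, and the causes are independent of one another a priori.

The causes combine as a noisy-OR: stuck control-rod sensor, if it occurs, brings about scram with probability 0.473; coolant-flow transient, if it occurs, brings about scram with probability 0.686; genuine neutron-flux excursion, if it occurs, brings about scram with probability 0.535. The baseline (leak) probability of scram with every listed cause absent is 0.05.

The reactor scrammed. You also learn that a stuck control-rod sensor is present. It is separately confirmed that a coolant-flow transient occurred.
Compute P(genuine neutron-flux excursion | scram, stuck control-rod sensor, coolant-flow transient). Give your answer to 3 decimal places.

P(genuine neutron-flux excursion | scram, stuck control-rod sensor, coolant-flow transient) ≈ 0.049

Under noisy-OR, P(scram | causes) = 1 − (1−0.05)·∏(1−qᵢ) over the active causes.
Numerator (weight on configurations with genuine neutron-flux excursion): 0.9269×0.045 = 0.041710
The normalizing constant is 0.842796×0.955 + 0.9269×0.045 = 0.846580
Posterior = 0.041710 / 0.846580 ≈ 0.049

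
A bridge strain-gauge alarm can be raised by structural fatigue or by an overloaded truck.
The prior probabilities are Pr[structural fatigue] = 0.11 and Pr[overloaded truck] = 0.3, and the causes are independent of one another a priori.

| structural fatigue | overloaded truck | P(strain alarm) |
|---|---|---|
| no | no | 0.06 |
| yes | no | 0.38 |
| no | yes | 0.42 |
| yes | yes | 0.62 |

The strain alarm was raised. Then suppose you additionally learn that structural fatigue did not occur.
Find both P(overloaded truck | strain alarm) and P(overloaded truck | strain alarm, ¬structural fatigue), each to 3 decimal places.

P(overloaded truck | strain alarm) ≈ 0.666; P(overloaded truck | strain alarm, ¬structural fatigue) ≈ 0.750

By total probability over the 4 (structural fatigue, overloaded truck) configurations:
  P(strain alarm) = 0.06·0.89·0.7 + 0.42·0.89·0.3 + 0.38·0.11·0.7 + 0.62·0.11·0.3
        = 0.037380 + 0.112140 + 0.029260 + 0.020460 = 0.199240
Keeping only the overloaded truck-present terms gives 0.132600, so
  P(overloaded truck | strain alarm) = 0.132600 / 0.199240 ≈ 0.666

Now condition on the additional information:
P(strain alarm | ¬structural fatigue) = 0.06*0.7 + 0.42*0.3 = 0.042000 + 0.126000 = 0.168000
Restricting to configurations with overloaded truck present: 0.42*0.3 = 0.126000.
P(overloaded truck | strain alarm, ¬structural fatigue) = 0.126000 / 0.168000 ≈ 0.750
Ruling out structural fatigue raises the posterior on overloaded truck — the flip side of explaining away.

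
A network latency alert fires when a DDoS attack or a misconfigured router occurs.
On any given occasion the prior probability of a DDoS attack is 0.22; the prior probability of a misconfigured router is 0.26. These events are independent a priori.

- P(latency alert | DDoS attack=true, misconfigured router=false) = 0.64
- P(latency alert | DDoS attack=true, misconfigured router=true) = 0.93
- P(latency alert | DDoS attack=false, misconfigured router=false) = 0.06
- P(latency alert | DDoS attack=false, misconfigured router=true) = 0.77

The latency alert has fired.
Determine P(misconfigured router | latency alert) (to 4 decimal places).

P(misconfigured router | latency alert) ≈ 0.6013

Enumerate the 4 (DDoS attack, misconfigured router) configurations and weight by the priors:
  P(latency alert) = 0.06*0.78*0.74 + 0.77*0.78*0.26 + 0.64*0.22*0.74 + 0.93*0.22*0.26
        = 0.034632 + 0.156156 + 0.104192 + 0.053196 = 0.348176
The terms with misconfigured router present sum to 0.209352, so
  P(misconfigured router | latency alert) = 0.209352 / 0.348176 ≈ 0.6013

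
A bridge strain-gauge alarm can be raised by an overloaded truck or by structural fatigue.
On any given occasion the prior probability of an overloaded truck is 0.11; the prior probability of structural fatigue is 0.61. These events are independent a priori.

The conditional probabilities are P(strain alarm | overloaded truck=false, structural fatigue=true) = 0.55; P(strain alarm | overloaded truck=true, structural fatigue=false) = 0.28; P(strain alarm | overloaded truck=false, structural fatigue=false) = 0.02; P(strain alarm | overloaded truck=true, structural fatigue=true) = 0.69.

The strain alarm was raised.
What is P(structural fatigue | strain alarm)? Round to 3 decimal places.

P(structural fatigue | strain alarm) ≈ 0.948

P(strain alarm) = 0.02*0.89*0.39 + 0.55*0.89*0.61 + 0.28*0.11*0.39 + 0.69*0.11*0.61 = 0.006942 + 0.298595 + 0.012012 + 0.046299 = 0.363848
Restricting to configurations with structural fatigue present: 0.298595 + 0.046299 = 0.344894.
So P(structural fatigue | strain alarm) = 0.344894/0.363848 ≈ 0.948.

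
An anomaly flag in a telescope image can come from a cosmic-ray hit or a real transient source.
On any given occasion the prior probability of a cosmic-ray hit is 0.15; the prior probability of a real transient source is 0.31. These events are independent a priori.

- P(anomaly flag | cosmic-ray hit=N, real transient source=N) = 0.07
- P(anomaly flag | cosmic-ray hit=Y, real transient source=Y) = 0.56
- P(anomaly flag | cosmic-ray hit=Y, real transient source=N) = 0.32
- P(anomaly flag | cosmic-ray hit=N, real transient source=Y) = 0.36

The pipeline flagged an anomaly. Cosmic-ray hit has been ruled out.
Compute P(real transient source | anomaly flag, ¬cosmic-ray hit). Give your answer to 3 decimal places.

P(anomaly flag | ¬cosmic-ray hit) = 0.07*0.69 + 0.36*0.31 = 0.048300 + 0.111600 = 0.159900
The real transient source-present share is 0.36*0.31 = 0.111600.
So P(real transient source | anomaly flag, ¬cosmic-ray hit) = 0.111600/0.159900 ≈ 0.698.

P(real transient source | anomaly flag, ¬cosmic-ray hit) ≈ 0.698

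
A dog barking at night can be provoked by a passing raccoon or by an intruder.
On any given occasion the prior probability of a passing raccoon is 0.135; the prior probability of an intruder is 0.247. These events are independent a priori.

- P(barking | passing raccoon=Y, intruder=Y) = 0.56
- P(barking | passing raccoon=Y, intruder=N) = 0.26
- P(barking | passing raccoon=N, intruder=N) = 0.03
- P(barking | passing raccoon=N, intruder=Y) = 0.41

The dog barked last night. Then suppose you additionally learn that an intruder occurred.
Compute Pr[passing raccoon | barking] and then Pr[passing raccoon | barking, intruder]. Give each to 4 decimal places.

Pr[passing raccoon | barking] ≈ 0.2963; Pr[passing raccoon | barking, intruder] ≈ 0.1757

For the numerator, keep only passing raccoon=true terms: 0.026430 + 0.018673 = 0.045103
Normalizer over all consistent configurations: 0.03×0.865×0.753 + 0.41×0.865×0.247 + 0.26×0.135×0.753 + 0.56×0.135×0.247 = 0.152242
Posterior = 0.045103 / 0.152242 ≈ 0.2963

Now condition on the additional information:
Numerator (weight on configurations with passing raccoon): 0.56·0.135 = 0.075600
Normalizer over all consistent configurations: 0.41·0.865 + 0.56·0.135 = 0.430250
P(passing raccoon | barking, intruder) = 0.075600/0.430250 ≈ 0.1757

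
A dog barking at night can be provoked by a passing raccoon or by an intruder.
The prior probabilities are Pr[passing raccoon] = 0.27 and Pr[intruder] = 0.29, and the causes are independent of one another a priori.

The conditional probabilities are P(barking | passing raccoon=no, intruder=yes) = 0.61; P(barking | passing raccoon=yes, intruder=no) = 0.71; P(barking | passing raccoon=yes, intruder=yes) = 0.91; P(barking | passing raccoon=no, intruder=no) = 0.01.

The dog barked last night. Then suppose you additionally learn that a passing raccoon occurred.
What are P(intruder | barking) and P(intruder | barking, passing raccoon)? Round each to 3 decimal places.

By total probability over the 4 (passing raccoon, intruder) configurations:
  P(barking) = 0.01·0.73·0.71 + 0.61·0.73·0.29 + 0.71·0.27·0.71 + 0.91·0.27·0.29
        = 0.005183 + 0.129137 + 0.136107 + 0.071253 = 0.341680
Keeping only the intruder-present terms gives 0.200390, so
  P(intruder | barking) = 0.200390 / 0.341680 ≈ 0.586

Now condition on the additional information:
Sum P(barking|·) weighted by the priors over both values of intruder:
  P(barking | passing raccoon) = 0.71×0.71 + 0.91×0.29
        = 0.504100 + 0.263900 = 0.768000
Configurations with intruder contribute 0.263900, so
  P(intruder | barking, passing raccoon) = 0.263900 / 0.768000 ≈ 0.344

P(intruder | barking) ≈ 0.586; P(intruder | barking, passing raccoon) ≈ 0.344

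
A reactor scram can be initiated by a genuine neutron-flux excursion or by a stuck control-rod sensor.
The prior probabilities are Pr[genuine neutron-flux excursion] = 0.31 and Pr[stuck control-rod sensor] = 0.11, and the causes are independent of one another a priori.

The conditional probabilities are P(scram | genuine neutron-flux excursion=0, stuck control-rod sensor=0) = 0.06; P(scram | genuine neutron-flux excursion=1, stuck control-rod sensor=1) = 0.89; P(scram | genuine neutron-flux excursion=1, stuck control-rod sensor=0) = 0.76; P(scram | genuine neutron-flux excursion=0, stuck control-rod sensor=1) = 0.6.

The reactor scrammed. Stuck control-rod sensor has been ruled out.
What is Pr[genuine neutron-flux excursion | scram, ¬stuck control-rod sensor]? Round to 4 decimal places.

P(scram | ¬stuck control-rod sensor) = 0.06×0.69 + 0.76×0.31 = 0.041400 + 0.235600 = 0.277000
The genuine neutron-flux excursion-present share is 0.76×0.31 = 0.235600.
P(genuine neutron-flux excursion | scram, ¬stuck control-rod sensor) = 0.235600 / 0.277000 ≈ 0.8505

Pr[genuine neutron-flux excursion | scram, ¬stuck control-rod sensor] ≈ 0.8505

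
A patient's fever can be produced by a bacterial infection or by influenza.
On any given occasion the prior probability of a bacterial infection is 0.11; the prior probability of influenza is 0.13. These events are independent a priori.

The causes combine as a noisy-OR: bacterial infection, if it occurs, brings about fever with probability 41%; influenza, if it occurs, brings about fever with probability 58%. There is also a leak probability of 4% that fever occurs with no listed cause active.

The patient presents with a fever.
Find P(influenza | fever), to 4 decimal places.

Under noisy-OR, P(fever | causes) = 1 − (1−0.04)·∏(1−qᵢ) over the active causes.
P(fever) = 0.04×0.89×0.87 + 0.5968×0.89×0.13 + 0.4336×0.11×0.87 + 0.762112×0.11×0.13 = 0.030972 + 0.069050 + 0.041496 + 0.010898 = 0.152416
The influenza-present share is 0.069050 + 0.010898 = 0.079948.
So P(influenza | fever) = 0.079948/0.152416 ≈ 0.5245.

P(influenza | fever) ≈ 0.5245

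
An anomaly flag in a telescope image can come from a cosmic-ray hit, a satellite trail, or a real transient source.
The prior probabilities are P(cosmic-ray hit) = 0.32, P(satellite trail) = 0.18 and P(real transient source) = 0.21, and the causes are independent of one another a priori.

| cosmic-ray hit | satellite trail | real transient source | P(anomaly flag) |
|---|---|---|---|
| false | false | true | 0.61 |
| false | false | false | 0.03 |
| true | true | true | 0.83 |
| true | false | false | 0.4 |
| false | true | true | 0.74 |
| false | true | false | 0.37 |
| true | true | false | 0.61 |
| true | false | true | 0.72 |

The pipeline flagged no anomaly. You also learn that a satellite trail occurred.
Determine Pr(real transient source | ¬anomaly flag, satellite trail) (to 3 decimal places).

Weight on real transient source=true, given the evidence: 0.037128 + 0.011424 = 0.048552
The normalizing constant is 0.63·0.68·0.79 + 0.26·0.68·0.21 + 0.39·0.32·0.79 + 0.17·0.32·0.21 = 0.485580
P(real transient source | ¬anomaly flag, satellite trail) = 0.048552/0.485580 ≈ 0.100

Pr(real transient source | ¬anomaly flag, satellite trail) ≈ 0.100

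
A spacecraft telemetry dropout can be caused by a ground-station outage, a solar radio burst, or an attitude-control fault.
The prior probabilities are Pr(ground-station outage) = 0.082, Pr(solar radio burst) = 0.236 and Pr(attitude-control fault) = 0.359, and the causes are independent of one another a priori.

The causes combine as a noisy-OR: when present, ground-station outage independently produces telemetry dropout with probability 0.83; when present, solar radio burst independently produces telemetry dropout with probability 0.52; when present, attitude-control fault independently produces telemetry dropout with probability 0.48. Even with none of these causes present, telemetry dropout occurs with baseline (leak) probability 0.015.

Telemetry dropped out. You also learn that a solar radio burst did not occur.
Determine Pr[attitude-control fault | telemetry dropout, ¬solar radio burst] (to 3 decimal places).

Under noisy-OR, P(telemetry dropout | causes) = 1 − (1−0.015)·∏(1−qᵢ) over the active causes.
Numerator (weight on configurations with attitude-control fault): 0.160760 + 0.026875 = 0.187635
Normalizer over all consistent configurations: 0.015*0.918*0.641 + 0.4878*0.918*0.359 + 0.83255*0.082*0.641 + 0.912926*0.082*0.359 = 0.240222
Posterior = 0.187635 / 0.240222 ≈ 0.781

Pr[attitude-control fault | telemetry dropout, ¬solar radio burst] ≈ 0.781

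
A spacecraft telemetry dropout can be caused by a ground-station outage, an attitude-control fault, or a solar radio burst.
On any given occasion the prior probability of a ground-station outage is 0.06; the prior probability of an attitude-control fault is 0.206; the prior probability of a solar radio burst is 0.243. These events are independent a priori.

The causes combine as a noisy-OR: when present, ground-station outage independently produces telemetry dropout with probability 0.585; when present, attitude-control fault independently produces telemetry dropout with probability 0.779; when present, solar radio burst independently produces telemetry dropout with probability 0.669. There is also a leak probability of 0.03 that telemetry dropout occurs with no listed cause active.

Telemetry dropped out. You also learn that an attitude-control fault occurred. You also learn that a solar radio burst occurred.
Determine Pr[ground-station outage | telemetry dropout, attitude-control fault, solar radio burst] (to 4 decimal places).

Pr[ground-station outage | telemetry dropout, attitude-control fault, solar radio burst] ≈ 0.0625

Under noisy-OR, P(telemetry dropout | causes) = 1 − (1−0.03)·∏(1−qᵢ) over the active causes.
P(telemetry dropout | attitude-control fault, solar radio burst) = 0.929044×0.94 + 0.970553×0.06 = 0.873301 + 0.058233 = 0.931534
Of this, 0.058233 comes from 0.970553×0.06 (the ground-station outage=true cases).
P(ground-station outage | telemetry dropout, attitude-control fault, solar radio burst) = 0.058233 / 0.931534 ≈ 0.0625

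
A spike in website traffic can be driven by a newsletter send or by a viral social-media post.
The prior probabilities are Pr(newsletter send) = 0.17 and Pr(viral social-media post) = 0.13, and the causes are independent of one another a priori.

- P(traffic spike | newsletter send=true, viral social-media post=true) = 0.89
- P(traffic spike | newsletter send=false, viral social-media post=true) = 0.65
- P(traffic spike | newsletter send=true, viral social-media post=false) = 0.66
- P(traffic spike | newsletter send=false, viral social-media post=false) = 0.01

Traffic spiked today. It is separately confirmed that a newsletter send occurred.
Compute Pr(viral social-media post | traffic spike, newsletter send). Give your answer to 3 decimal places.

Pr(viral social-media post | traffic spike, newsletter send) ≈ 0.168

Numerator (weight on configurations with viral social-media post): 0.89*0.13 = 0.115700
The normalizing constant is 0.66*0.87 + 0.89*0.13 = 0.689900
Posterior = 0.115700 / 0.689900 ≈ 0.168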